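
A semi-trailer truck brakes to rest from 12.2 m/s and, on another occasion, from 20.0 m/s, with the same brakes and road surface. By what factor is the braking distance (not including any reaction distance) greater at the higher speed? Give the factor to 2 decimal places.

Factor ≈ 2.69

Braking distance d = v²/(2a), so with a fixed, d ∝ v².
Factor = (20.0/12.2)² = 1.6393² = 2.6873.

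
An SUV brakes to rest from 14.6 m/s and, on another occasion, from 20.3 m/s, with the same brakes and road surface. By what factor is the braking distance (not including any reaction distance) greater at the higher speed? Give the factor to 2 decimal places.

Factor ≈ 1.93

Braking distance d = v²/(2a), so with a fixed, d ∝ v².
Factor = (20.3/14.6)² = 1.3904² = 1.9332.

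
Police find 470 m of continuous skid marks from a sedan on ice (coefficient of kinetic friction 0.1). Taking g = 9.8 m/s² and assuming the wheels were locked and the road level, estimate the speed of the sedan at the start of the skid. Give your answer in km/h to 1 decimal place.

Deceleration a = μg = 0.1 × 9.8 = 0.980 m/s².
v = √(2a·d) = √(2 × 0.980 × 470) = √921.200 = 30.3513 m/s.
= 30.3513 × 3.6 = 109.265 km/h.

Initial speed ≈ 109.3 km/h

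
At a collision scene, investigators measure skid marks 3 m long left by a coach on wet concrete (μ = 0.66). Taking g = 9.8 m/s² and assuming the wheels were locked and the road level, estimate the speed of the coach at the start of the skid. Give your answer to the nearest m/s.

Deceleration a = μg = 0.66 × 9.8 = 6.468 m/s².
v = √(2a·d) = √(2 × 6.468 × 3) = √38.808 = 6.2296 m/s.

Initial speed ≈ 6 m/s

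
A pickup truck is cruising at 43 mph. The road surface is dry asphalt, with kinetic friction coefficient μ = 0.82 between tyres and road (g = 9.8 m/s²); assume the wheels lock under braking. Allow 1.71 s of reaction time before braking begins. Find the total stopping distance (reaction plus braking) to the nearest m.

43 mph × 0.44704 = 19.2227 m/s.
a = μg = 0.82 × 9.8 = 8.036 m/s².
Reaction distance = v·t_r = 19.2227 × 1.71 = 32.871 m.
Braking distance = v²/(2a) = 19.2227² / (2 × 8.036) = 369.512 / 16.072 = 22.991 m.
Total = 32.871 + 22.991 = 55.862 m.

Total stopping distance ≈ 56 m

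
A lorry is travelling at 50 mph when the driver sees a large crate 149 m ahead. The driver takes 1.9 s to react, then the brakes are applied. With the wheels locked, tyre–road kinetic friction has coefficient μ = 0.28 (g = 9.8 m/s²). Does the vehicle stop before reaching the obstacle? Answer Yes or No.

50 mph × 0.44704 = 22.3520 m/s.
a = μg = 0.28 × 9.8 = 2.744 m/s².
Reaction distance = 22.3520 × 1.9 = 42.469 m.
Braking distance = v²/(2a) = 499.612 / 5.488 = 91.037 m.
Total stopping distance = 42.469 + 91.037 = 133.506 m, vs 149 m available — it stops with 149 − 133.506 = 15.494 m to spare.

Yes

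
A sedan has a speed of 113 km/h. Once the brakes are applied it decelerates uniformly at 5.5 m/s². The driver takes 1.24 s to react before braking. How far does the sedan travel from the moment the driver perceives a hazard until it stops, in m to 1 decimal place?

Total stopping distance ≈ 128.5 m

113 km/h ÷ 3.6 = 31.3889 m/s.
Reaction distance = v·t_r = 31.3889 × 1.24 = 38.922 m.
Braking distance = v²/(2a) = 31.3889² / (2 × 5.500) = 985.263 / 11.000 = 89.569 m.
Total = 38.922 + 89.569 = 128.491 m.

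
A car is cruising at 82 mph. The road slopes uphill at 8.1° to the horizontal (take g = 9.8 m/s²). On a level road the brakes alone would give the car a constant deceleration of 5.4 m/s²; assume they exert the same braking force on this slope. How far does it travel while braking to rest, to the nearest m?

82 mph × 0.44704 = 36.6573 m/s.
Gravity along the uphill slope adds to the braking deceleration: a_eff = 5.400 + 9.8·sin 8.1° = 5.400 + 1.381 = 6.781 m/s².
Braking distance = v²/(2a) = 36.6573² / (2 × 6.781) = 1343.758 / 13.562 = 99.083 m.

Braking distance ≈ 99 m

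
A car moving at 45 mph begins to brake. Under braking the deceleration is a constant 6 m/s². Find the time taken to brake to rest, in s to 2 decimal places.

45 mph × 0.44704 = 20.1168 m/s.
Braking time = v/a = 20.1168 / 6.000 = 3.353 s.

Braking time ≈ 3.35 s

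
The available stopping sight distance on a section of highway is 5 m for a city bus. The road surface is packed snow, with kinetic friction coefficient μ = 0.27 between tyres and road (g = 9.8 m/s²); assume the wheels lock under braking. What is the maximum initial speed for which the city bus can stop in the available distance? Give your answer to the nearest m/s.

a = μg = 0.27 × 9.8 = 2.646 m/s².
v²/(2a) = d ⇒ v = √(2 × 2.646 × 5) = √26.46 = 5.1439 m/s.

Maximum speed ≈ 5 m/s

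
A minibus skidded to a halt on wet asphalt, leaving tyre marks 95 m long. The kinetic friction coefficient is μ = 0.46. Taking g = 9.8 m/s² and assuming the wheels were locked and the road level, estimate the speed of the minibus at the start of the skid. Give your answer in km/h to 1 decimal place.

Initial speed ≈ 105.4 km/h

Deceleration a = μg = 0.46 × 9.8 = 4.508 m/s².
v = √(2a·d) = √(2 × 4.508 × 95) = √856.520 = 29.2664 m/s.
= 29.2664 × 3.6 = 105.359 km/h.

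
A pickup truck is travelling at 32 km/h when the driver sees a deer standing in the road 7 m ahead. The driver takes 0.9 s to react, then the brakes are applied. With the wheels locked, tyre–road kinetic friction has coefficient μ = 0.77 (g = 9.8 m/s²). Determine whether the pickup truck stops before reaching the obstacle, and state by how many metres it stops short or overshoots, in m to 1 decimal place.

No — it overshoots by 6.2 m

32 km/h ÷ 3.6 = 8.8889 m/s.
a = μg = 0.77 × 9.8 = 7.546 m/s².
Reaction distance = 8.8889 × 0.9 = 8.000 m.
Braking distance = v²/(2a) = 79.013 / 15.092 = 5.235 m.
Total stopping distance = 8.000 + 5.235 = 13.235 m, vs 7 m available — it cannot stop in time and overshoots by 13.235 − 7 = 6.235 m.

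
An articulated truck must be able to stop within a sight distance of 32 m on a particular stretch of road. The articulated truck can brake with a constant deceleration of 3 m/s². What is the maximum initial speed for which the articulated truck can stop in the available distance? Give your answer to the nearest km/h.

Maximum speed ≈ 50 km/h

v²/(2a) = d ⇒ v = √(2 × 3.000 × 32) = √192.00 = 13.8564 m/s.
13.8564 m/s × 3.6 = 49.883 km/h.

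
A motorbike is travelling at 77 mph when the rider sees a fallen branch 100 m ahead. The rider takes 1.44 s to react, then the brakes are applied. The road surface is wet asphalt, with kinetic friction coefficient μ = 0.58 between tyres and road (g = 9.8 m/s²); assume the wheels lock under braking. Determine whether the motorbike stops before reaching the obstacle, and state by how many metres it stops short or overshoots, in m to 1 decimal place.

77 mph × 0.44704 = 34.4221 m/s.
a = μg = 0.58 × 9.8 = 5.684 m/s².
Reaction distance = 34.4221 × 1.44 = 49.568 m.
Braking distance = v²/(2a) = 1184.881 / 11.368 = 104.230 m.
Total stopping distance = 49.568 + 104.230 = 153.798 m, vs 100 m available — it cannot stop in time and overshoots by 153.798 − 100 = 53.798 m.

No — it overshoots by 53.8 m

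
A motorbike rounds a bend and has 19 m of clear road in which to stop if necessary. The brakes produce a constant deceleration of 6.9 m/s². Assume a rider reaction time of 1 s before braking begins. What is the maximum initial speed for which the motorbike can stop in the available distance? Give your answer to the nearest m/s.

Stopping distance: v·t_r + v²/(2a) = 19 with t_r = 1 s and a = 6.900 m/s².
So v² + 13.800 v − 262.20 = 0.
Positive root: v = −a·t_r + √((a·t_r)² + 2a·d) = −6.900 + √(47.610 + 262.20) = 10.7014 m/s.

Maximum speed ≈ 11 m/s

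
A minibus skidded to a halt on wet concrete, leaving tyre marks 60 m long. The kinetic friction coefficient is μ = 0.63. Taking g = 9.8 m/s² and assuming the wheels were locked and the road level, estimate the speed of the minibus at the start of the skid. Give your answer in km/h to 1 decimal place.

Deceleration a = μg = 0.63 × 9.8 = 6.174 m/s².
v = √(2a·d) = √(2 × 6.174 × 60) = √740.880 = 27.2191 m/s.
= 27.2191 × 3.6 = 97.989 km/h.

Initial speed ≈ 98.0 km/h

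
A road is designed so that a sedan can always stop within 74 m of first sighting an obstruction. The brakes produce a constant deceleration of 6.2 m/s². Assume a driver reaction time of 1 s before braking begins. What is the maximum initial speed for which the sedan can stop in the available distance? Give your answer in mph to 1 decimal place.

Maximum speed ≈ 55.3 mph

Stopping distance: v·t_r + v²/(2a) = 74 with t_r = 1 s and a = 6.200 m/s².
So v² + 12.400 v − 917.60 = 0.
Positive root: v = −a·t_r + √((a·t_r)² + 2a·d) = −6.200 + √(38.440 + 917.60) = 24.7199 m/s.
24.7199 m/s ÷ 0.44704 = 55.297 mph.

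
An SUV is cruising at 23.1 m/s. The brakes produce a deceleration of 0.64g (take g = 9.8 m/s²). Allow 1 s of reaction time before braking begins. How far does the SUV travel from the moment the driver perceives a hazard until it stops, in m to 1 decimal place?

a = 0.64 × 9.8 = 6.272 m/s².
Reaction distance = v·t_r = 23.1000 × 1 = 23.100 m.
Braking distance = v²/(2a) = 23.1000² / (2 × 6.272) = 533.610 / 12.544 = 42.539 m.
Total = 23.100 + 42.539 = 65.639 m.

Total stopping distance ≈ 65.6 m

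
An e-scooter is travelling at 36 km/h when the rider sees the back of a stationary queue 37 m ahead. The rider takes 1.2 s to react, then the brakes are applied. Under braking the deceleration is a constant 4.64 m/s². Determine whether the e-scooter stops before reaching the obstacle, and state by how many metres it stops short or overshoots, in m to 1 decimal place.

36 km/h ÷ 3.6 = 10.0000 m/s.
Reaction distance = 10.0000 × 1.2 = 12.000 m.
Braking distance = v²/(2a) = 100.000 / 9.280 = 10.776 m.
Total stopping distance = 12.000 + 10.776 = 22.776 m, vs 37 m available — it stops with 37 − 22.776 = 14.224 m to spare.

Yes — it stops 14.2 m short of the obstacle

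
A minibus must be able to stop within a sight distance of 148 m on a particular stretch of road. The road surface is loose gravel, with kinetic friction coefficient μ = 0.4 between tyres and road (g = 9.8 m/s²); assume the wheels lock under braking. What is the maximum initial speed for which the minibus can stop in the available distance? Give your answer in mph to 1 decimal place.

a = μg = 0.4 × 9.8 = 3.920 m/s².
v²/(2a) = d ⇒ v = √(2 × 3.920 × 148) = √1160.32 = 34.0635 m/s.
34.0635 m/s ÷ 0.44704 = 76.198 mph.

Maximum speed ≈ 76.2 mph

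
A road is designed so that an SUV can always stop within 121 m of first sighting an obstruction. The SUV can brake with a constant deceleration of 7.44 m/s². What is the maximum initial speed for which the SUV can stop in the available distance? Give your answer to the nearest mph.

v²/(2a) = d ⇒ v = √(2 × 7.440 × 121) = √1800.48 = 42.4321 m/s.
42.4321 m/s ÷ 0.44704 = 94.918 mph.

Maximum speed ≈ 95 mph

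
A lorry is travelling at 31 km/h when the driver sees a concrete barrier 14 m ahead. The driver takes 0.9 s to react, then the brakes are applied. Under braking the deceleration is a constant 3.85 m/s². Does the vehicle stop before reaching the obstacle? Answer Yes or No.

31 km/h ÷ 3.6 = 8.6111 m/s.
Reaction distance = 8.6111 × 0.9 = 7.750 m.
Braking distance = v²/(2a) = 74.151 / 7.700 = 9.630 m.
Total stopping distance = 7.750 + 9.630 = 17.380 m, vs 14 m available — it cannot stop in time and overshoots by 17.380 − 14 = 3.380 m.

No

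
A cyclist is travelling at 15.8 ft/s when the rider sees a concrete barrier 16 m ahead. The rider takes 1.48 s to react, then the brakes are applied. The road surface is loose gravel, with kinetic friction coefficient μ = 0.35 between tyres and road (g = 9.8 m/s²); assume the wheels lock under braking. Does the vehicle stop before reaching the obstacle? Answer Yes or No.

Yes

15.8 ft/s × 0.3048 = 4.8158 m/s.
a = μg = 0.35 × 9.8 = 3.430 m/s².
Reaction distance = 4.8158 × 1.48 = 7.127 m.
Braking distance = v²/(2a) = 23.192 / 6.860 = 3.381 m.
Total stopping distance = 7.127 + 3.381 = 10.508 m, vs 16 m available — it stops with 16 − 10.508 = 5.492 m to spare.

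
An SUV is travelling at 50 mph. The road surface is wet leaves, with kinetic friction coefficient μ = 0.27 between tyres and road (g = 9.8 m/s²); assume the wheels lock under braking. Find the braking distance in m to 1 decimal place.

50 mph × 0.44704 = 22.3520 m/s.
a = μg = 0.27 × 9.8 = 2.646 m/s².
Braking distance = v²/(2a) = 22.3520² / (2 × 2.646) = 499.612 / 5.292 = 94.409 m.

Braking distance ≈ 94.4 m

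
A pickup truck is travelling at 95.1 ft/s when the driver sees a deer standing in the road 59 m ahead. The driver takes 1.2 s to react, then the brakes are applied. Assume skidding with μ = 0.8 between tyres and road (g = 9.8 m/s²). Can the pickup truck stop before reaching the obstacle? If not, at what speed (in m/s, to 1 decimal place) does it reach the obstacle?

95.1 ft/s × 0.3048 = 28.9865 m/s.
a = μg = 0.8 × 9.8 = 7.840 m/s².
Reaction distance = 28.9865 × 1.2 = 34.784 m.
Braking distance needed to stop: v²/(2a) = 840.217 / 15.680 = 53.585 m, so total needed = 34.784 + 53.585 = 88.369 m > 59 m — it cannot stop.
Distance remaining when braking begins: 59 − 34.784 = 24.216 m.
v² = v₀² − 2a·d = 840.217 − 2 × 7.840 × 24.216 = 460.510 m²/s².
v = √460.510 = 21.459 m/s.

No — it strikes the obstacle at 21.5 m/s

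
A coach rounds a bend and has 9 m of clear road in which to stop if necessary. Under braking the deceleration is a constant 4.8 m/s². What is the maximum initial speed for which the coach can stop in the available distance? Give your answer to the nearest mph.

v²/(2a) = d ⇒ v = √(2 × 4.800 × 9) = √86.40 = 9.2952 m/s.
9.2952 m/s ÷ 0.44704 = 20.793 mph.

Maximum speed ≈ 21 mph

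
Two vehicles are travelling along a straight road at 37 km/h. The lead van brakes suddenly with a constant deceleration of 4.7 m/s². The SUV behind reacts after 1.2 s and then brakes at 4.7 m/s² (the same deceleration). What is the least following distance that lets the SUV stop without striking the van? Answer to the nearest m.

37 km/h ÷ 3.6 = 10.2778 m/s.
Leader travels v²/(2a_L) = 105.633 / 9.400 = 11.238 m before stopping.
Follower covers v·t_r = 10.2778 × 1.2 = 12.333 m while reacting, then v²/(2a_F) = 105.633 / 9.400 = 11.238 m while braking, for a total of 12.333 + 11.238 = 23.571 m.
Since a_F ≤ a_L and the follower starts braking later, the follower is never slower than the leader, so the closest approach is when both have stopped.
Minimum gap = 23.571 − 11.238 = 12.333 m.

Minimum gap ≈ 12 m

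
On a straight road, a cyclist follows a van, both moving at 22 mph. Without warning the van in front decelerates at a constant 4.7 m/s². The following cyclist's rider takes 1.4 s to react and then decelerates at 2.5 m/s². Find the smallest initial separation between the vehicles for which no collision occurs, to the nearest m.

22 mph × 0.44704 = 9.8349 m/s.
Leader travels v²/(2a_L) = 96.725 / 9.400 = 10.290 m before stopping.
Follower covers v·t_r = 9.8349 × 1.4 = 13.769 m while reacting, then v²/(2a_F) = 96.725 / 5.000 = 19.345 m while braking, for a total of 13.769 + 19.345 = 33.114 m.
Since a_F ≤ a_L and the follower starts braking later, the follower is never slower than the leader, so the closest approach is when both have stopped.
Minimum gap = 33.114 − 10.290 = 22.824 m.

Minimum gap ≈ 23 m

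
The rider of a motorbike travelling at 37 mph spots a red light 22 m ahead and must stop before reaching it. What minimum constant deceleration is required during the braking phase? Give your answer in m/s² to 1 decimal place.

Required deceleration ≈ 6.2 m/s²

37 mph × 0.44704 = 16.5405 m/s.
v² = 2a·d ⇒ a = v²/(2d) = 16.5405² / (2 × 22.000) = 273.588 / 44.000 = 6.2179 m/s².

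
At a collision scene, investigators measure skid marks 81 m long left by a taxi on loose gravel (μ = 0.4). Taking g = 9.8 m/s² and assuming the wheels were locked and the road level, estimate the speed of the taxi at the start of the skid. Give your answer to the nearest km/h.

Initial speed ≈ 91 km/h

Deceleration a = μg = 0.4 × 9.8 = 3.920 m/s².
v = √(2a·d) = √(2 × 3.920 × 81) = √635.040 = 25.2000 m/s.
= 25.2000 × 3.6 = 90.720 km/h.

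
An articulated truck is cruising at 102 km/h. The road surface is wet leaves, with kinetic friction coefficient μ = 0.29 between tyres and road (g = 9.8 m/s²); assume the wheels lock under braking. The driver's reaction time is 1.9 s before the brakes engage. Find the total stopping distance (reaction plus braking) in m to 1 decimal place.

Total stopping distance ≈ 195.1 m

102 km/h ÷ 3.6 = 28.3333 m/s.
a = μg = 0.29 × 9.8 = 2.842 m/s².
Reaction distance = v·t_r = 28.3333 × 1.9 = 53.833 m.
Braking distance = v²/(2a) = 28.3333² / (2 × 2.842) = 802.776 / 5.684 = 141.234 m.
Total = 53.833 + 141.234 = 195.067 m.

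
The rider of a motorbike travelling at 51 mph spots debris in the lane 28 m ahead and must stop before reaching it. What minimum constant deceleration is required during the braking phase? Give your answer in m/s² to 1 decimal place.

Required deceleration ≈ 9.3 m/s²

51 mph × 0.44704 = 22.7990 m/s.
v² = 2a·d ⇒ a = v²/(2d) = 22.7990² / (2 × 28.000) = 519.794 / 56.000 = 9.2820 m/s².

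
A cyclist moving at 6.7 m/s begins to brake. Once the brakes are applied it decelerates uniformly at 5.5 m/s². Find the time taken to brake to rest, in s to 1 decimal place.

Braking time = v/a = 6.7000 / 5.500 = 1.218 s.

Braking time ≈ 1.2 s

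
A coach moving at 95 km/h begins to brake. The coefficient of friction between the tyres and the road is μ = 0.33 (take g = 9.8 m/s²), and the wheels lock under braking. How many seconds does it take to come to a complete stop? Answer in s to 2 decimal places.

Braking time ≈ 8.16 s

95 km/h ÷ 3.6 = 26.3889 m/s.
a = μg = 0.33 × 9.8 = 3.234 m/s².
Braking time = v/a = 26.3889 / 3.234 = 8.160 s.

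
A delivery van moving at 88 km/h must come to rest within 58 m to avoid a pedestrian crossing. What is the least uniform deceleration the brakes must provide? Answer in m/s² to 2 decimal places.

88 km/h ÷ 3.6 = 24.4444 m/s.
v² = 2a·d ⇒ a = v²/(2d) = 24.4444² / (2 × 58.000) = 597.529 / 116.000 = 5.1511 m/s².

Required deceleration ≈ 5.15 m/s²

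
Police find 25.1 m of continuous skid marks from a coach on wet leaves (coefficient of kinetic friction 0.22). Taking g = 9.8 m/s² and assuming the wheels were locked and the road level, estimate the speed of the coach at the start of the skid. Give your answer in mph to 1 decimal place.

Initial speed ≈ 23.3 mph

Deceleration a = μg = 0.22 × 9.8 = 2.156 m/s².
v = √(2a·d) = √(2 × 2.156 × 25.1) = √108.231 = 10.4034 m/s.
= 10.4034 ÷ 0.44704 = 23.272 mph.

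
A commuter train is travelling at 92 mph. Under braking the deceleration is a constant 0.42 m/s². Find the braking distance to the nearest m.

Braking distance ≈ 2014 m

92 mph × 0.44704 = 41.1277 m/s.
Braking distance = v²/(2a) = 41.1277² / (2 × 0.420) = 1691.488 / 0.840 = 2013.676 m.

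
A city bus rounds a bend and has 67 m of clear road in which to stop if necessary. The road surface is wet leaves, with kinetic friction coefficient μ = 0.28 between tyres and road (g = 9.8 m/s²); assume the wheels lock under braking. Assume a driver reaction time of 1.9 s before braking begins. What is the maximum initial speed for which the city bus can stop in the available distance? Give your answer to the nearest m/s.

Maximum speed ≈ 15 m/s

a = μg = 0.28 × 9.8 = 2.744 m/s².
Stopping distance: v·t_r + v²/(2a) = 67 with t_r = 1.9 s and a = 2.744 m/s².
So v² + 10.427 v − 367.70 = 0.
Positive root: v = −a·t_r + √((a·t_r)² + 2a·d) = −5.214 + √(27.186 + 367.70) = 14.6577 m/s.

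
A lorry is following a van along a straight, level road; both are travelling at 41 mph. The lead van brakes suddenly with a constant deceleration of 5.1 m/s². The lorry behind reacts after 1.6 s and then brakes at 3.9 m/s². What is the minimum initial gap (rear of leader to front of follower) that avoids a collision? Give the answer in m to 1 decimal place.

41 mph × 0.44704 = 18.3286 m/s.
Leader travels v²/(2a_L) = 335.938 / 10.200 = 32.935 m before stopping.
Follower covers v·t_r = 18.3286 × 1.6 = 29.326 m while reacting, then v²/(2a_F) = 335.938 / 7.800 = 43.069 m while braking, for a total of 29.326 + 43.069 = 72.395 m.
Since a_F ≤ a_L and the follower starts braking later, the follower is never slower than the leader, so the closest approach is when both have stopped.
Minimum gap = 72.395 − 32.935 = 39.460 m.

Minimum gap ≈ 39.5 m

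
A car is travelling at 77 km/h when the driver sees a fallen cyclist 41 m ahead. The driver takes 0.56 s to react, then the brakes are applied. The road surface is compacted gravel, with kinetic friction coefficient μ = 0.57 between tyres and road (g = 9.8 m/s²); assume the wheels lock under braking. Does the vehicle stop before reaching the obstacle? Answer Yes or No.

No

77 km/h ÷ 3.6 = 21.3889 m/s.
a = μg = 0.57 × 9.8 = 5.586 m/s².
Reaction distance = 21.3889 × 0.56 = 11.978 m.
Braking distance = v²/(2a) = 457.485 / 11.172 = 40.949 m.
Total stopping distance = 11.978 + 40.949 = 52.927 m, vs 41 m available — it cannot stop in time and overshoots by 52.927 − 41 = 11.927 m.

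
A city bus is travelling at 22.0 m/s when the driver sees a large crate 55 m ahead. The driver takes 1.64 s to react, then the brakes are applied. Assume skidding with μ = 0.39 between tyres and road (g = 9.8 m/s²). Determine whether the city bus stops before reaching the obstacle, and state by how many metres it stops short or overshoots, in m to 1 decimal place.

a = μg = 0.39 × 9.8 = 3.822 m/s².
Reaction distance = 22.0000 × 1.64 = 36.080 m.
Braking distance = v²/(2a) = 484.000 / 7.644 = 63.318 m.
Total stopping distance = 36.080 + 63.318 = 99.398 m, vs 55 m available — it cannot stop in time and overshoots by 99.398 − 55 = 44.398 m.

No — it overshoots by 44.4 m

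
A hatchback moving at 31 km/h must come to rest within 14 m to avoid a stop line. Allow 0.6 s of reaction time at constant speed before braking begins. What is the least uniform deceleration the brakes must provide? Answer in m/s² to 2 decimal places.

31 km/h ÷ 3.6 = 8.6111 m/s.
Distance covered during reaction = 8.6111 × 0.6 = 5.167 m.
Distance available for braking: 14 − 5.167 = 8.833 m.
v² = 2a·d ⇒ a = v²/(2d) = 8.6111² / (2 × 8.833) = 74.151 / 17.666 = 4.1974 m/s².

Required deceleration ≈ 4.20 m/s²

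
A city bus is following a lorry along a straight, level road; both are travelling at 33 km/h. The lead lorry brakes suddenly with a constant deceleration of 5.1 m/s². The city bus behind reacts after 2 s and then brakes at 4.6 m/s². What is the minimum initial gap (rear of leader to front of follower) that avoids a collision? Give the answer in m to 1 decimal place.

Minimum gap ≈ 19.2 m

33 km/h ÷ 3.6 = 9.1667 m/s.
Leader travels v²/(2a_L) = 84.028 / 10.200 = 8.238 m before stopping.
Follower covers v·t_r = 9.1667 × 2 = 18.333 m while reacting, then v²/(2a_F) = 84.028 / 9.200 = 9.133 m while braking, for a total of 18.333 + 9.133 = 27.466 m.
Since a_F ≤ a_L and the follower starts braking later, the follower is never slower than the leader, so the closest approach is when both have stopped.
Minimum gap = 27.466 − 8.238 = 19.228 m.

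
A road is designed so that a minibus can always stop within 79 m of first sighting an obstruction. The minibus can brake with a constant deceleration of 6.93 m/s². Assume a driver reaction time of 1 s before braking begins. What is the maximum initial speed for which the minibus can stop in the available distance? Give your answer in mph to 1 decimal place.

Stopping distance: v·t_r + v²/(2a) = 79 with t_r = 1 s and a = 6.930 m/s².
So v² + 13.860 v − 1094.94 = 0.
Positive root: v = −a·t_r + √((a·t_r)² + 2a·d) = −6.930 + √(48.025 + 1094.94) = 26.8778 m/s.
26.8778 m/s ÷ 0.44704 = 60.124 mph.

Maximum speed ≈ 60.1 mph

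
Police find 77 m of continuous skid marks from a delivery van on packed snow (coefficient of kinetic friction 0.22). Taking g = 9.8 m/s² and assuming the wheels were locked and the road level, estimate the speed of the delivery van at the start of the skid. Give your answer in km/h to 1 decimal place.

Initial speed ≈ 65.6 km/h

Deceleration a = μg = 0.22 × 9.8 = 2.156 m/s².
v = √(2a·d) = √(2 × 2.156 × 77) = √332.024 = 18.2215 m/s.
= 18.2215 × 3.6 = 65.597 km/h.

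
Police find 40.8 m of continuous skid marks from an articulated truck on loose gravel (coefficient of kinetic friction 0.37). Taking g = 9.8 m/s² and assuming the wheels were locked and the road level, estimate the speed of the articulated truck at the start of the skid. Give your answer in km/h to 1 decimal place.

Initial speed ≈ 61.9 km/h

Deceleration a = μg = 0.37 × 9.8 = 3.626 m/s².
v = √(2a·d) = √(2 × 3.626 × 40.8) = √295.882 = 17.2012 m/s.
= 17.2012 × 3.6 = 61.924 km/h.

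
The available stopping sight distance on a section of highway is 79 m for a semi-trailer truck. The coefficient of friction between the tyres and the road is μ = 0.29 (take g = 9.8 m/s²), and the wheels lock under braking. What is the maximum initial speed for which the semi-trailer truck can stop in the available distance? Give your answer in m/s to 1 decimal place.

Maximum speed ≈ 21.2 m/s

a = μg = 0.29 × 9.8 = 2.842 m/s².
v²/(2a) = d ⇒ v = √(2 × 2.842 × 79) = √449.04 = 21.1906 m/s.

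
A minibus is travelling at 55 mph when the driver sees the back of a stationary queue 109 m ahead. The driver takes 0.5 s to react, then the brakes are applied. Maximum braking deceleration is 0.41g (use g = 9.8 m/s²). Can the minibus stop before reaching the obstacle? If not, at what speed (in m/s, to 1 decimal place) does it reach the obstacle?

Yes — it stops about 21.5 m short of the obstacle, so it never reaches it

55 mph × 0.44704 = 24.5872 m/s.
a = 0.41 × 9.8 = 4.018 m/s².
Reaction distance = 24.5872 × 0.5 = 12.294 m.
Braking distance = v²/(2a) = 604.530 / 8.036 = 75.228 m.
Total stopping distance = 12.294 + 75.228 = 87.522 m, vs 109 m available — it stops with 109 − 87.522 = 21.478 m to spare.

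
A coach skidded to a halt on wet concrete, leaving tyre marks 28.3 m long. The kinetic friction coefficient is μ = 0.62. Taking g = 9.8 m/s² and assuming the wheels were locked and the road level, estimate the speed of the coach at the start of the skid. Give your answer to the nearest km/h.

Initial speed ≈ 67 km/h

Deceleration a = μg = 0.62 × 9.8 = 6.076 m/s².
v = √(2a·d) = √(2 × 6.076 × 28.3) = √343.902 = 18.5446 m/s.
= 18.5446 × 3.6 = 66.761 km/h.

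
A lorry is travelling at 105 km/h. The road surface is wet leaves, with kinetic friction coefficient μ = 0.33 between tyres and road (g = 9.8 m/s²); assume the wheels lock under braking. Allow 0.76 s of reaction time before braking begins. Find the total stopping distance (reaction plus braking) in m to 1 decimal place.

105 km/h ÷ 3.6 = 29.1667 m/s.
a = μg = 0.33 × 9.8 = 3.234 m/s².
Reaction distance = v·t_r = 29.1667 × 0.76 = 22.167 m.
Braking distance = v²/(2a) = 29.1667² / (2 × 3.234) = 850.696 / 6.468 = 131.524 m.
Total = 22.167 + 131.524 = 153.691 m.

Total stopping distance ≈ 153.7 m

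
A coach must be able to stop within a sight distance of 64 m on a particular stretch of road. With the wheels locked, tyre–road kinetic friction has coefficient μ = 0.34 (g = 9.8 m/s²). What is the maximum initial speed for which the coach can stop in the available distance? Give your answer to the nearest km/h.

a = μg = 0.34 × 9.8 = 3.332 m/s².
v²/(2a) = d ⇒ v = √(2 × 3.332 × 64) = √426.50 = 20.6519 m/s.
20.6519 m/s × 3.6 = 74.347 km/h.

Maximum speed ≈ 74 km/h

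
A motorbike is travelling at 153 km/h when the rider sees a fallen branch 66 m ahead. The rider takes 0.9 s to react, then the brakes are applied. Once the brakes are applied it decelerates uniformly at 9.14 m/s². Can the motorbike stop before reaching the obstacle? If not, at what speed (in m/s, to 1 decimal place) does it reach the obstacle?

No — it strikes the obstacle at 36.0 m/s

153 km/h ÷ 3.6 = 42.5000 m/s.
Reaction distance = 42.5000 × 0.9 = 38.250 m.
Braking distance needed to stop: v²/(2a) = 1806.250 / 18.280 = 98.810 m, so total needed = 38.250 + 98.810 = 137.060 m > 66 m — it cannot stop.
Distance remaining when braking begins: 66 − 38.250 = 27.750 m.
v² = v₀² − 2a·d = 1806.250 − 2 × 9.140 × 27.750 = 1298.980 m²/s².
v = √1298.980 = 36.041 m/s.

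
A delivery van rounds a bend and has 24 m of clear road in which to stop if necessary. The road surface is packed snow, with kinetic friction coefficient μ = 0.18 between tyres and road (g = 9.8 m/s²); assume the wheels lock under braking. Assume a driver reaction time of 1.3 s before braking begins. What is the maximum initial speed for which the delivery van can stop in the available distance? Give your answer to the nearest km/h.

a = μg = 0.18 × 9.8 = 1.764 m/s².
Stopping distance: v·t_r + v²/(2a) = 24 with t_r = 1.3 s and a = 1.764 m/s².
So v² + 4.586 v − 84.67 = 0.
Positive root: v = −a·t_r + √((a·t_r)² + 2a·d) = −2.293 + √(5.258 + 84.67) = 7.1900 m/s.
7.1900 m/s × 3.6 = 25.884 km/h.

Maximum speed ≈ 26 km/h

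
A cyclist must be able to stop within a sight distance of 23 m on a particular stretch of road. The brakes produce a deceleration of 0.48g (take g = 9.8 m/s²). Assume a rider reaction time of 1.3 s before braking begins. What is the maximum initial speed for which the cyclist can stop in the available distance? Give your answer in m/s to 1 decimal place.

a = 0.48 × 9.8 = 4.704 m/s².
Stopping distance: v·t_r + v²/(2a) = 23 with t_r = 1.3 s and a = 4.704 m/s².
So v² + 12.230 v − 216.38 = 0.
Positive root: v = −a·t_r + √((a·t_r)² + 2a·d) = −6.115 + √(37.393 + 216.38) = 9.8153 m/s.

Maximum speed ≈ 9.8 m/s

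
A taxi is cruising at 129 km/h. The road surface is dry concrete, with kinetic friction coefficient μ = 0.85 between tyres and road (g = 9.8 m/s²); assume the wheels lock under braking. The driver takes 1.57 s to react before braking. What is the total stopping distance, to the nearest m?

129 km/h ÷ 3.6 = 35.8333 m/s.
a = μg = 0.85 × 9.8 = 8.330 m/s².
Reaction distance = v·t_r = 35.8333 × 1.57 = 56.258 m.
Braking distance = v²/(2a) = 35.8333² / (2 × 8.330) = 1284.025 / 16.660 = 77.072 m.
Total = 56.258 + 77.072 = 133.330 m.

Total stopping distance ≈ 133 m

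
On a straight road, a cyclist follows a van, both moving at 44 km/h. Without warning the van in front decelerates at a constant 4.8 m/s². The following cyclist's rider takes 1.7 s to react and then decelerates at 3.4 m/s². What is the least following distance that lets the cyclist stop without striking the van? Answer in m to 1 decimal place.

44 km/h ÷ 3.6 = 12.2222 m/s.
Leader travels v²/(2a_L) = 149.382 / 9.600 = 15.561 m before stopping.
Follower covers v·t_r = 12.2222 × 1.7 = 20.778 m while reacting, then v²/(2a_F) = 149.382 / 6.800 = 21.968 m while braking, for a total of 20.778 + 21.968 = 42.746 m.
Since a_F ≤ a_L and the follower starts braking later, the follower is never slower than the leader, so the closest approach is when both have stopped.
Minimum gap = 42.746 − 15.561 = 27.185 m.

Minimum gap ≈ 27.2 m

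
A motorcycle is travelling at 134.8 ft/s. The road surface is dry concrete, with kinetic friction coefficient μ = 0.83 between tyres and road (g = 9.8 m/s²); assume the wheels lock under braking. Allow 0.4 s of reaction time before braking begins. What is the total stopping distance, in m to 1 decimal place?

Total stopping distance ≈ 120.2 m

134.8 ft/s × 0.3048 = 41.0870 m/s.
a = μg = 0.83 × 9.8 = 8.134 m/s².
Reaction distance = v·t_r = 41.0870 × 0.4 = 16.435 m.
Braking distance = v²/(2a) = 41.0870² / (2 × 8.134) = 1688.142 / 16.268 = 103.771 m.
Total = 16.435 + 103.771 = 120.206 m.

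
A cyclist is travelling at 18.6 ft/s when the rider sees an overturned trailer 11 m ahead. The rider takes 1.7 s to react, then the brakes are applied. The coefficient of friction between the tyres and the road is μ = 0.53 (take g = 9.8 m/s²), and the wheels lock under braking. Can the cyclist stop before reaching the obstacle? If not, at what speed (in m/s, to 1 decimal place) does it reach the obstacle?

No — it strikes the obstacle at 4.2 m/s

18.6 ft/s × 0.3048 = 5.6693 m/s.
a = μg = 0.53 × 9.8 = 5.194 m/s².
Reaction distance = 5.6693 × 1.7 = 9.638 m.
Braking distance needed to stop: v²/(2a) = 32.141 / 10.388 = 3.094 m, so total needed = 9.638 + 3.094 = 12.732 m > 11 m — it cannot stop.
Distance remaining when braking begins: 11 − 9.638 = 1.362 m.
v² = v₀² − 2a·d = 32.141 − 2 × 5.194 × 1.362 = 17.993 m²/s².
v = √17.993 = 4.242 m/s.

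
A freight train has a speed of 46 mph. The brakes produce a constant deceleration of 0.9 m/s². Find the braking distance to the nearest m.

46 mph × 0.44704 = 20.5638 m/s.
Braking distance = v²/(2a) = 20.5638² / (2 × 0.900) = 422.870 / 1.800 = 234.928 m.

Braking distance ≈ 235 m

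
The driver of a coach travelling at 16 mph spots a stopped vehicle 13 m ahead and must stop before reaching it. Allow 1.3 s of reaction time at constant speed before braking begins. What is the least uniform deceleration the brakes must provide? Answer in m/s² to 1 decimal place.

16 mph × 0.44704 = 7.1526 m/s.
Distance covered during reaction = 7.1526 × 1.3 = 9.298 m.
Distance available for braking: 13 − 9.298 = 3.702 m.
v² = 2a·d ⇒ a = v²/(2d) = 7.1526² / (2 × 3.702) = 51.160 / 7.404 = 6.9098 m/s².

Required deceleration ≈ 6.9 m/s²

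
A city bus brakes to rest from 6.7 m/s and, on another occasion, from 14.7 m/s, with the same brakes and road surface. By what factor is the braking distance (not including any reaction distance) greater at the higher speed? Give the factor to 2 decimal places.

Factor ≈ 4.81

Braking distance d = v²/(2a), so with a fixed, d ∝ v².
Factor = (14.7/6.7)² = 2.1940² = 4.8136.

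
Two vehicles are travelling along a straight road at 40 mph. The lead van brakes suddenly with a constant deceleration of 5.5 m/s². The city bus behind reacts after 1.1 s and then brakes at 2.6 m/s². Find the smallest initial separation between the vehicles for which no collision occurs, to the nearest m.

40 mph × 0.44704 = 17.8816 m/s.
Leader travels v²/(2a_L) = 319.752 / 11.000 = 29.068 m before stopping.
Follower covers v·t_r = 17.8816 × 1.1 = 19.670 m while reacting, then v²/(2a_F) = 319.752 / 5.200 = 61.491 m while braking, for a total of 19.670 + 61.491 = 81.161 m.
Since a_F ≤ a_L and the follower starts braking later, the follower is never slower than the leader, so the closest approach is when both have stopped.
Minimum gap = 81.161 − 29.068 = 52.093 m.

Minimum gap ≈ 52 m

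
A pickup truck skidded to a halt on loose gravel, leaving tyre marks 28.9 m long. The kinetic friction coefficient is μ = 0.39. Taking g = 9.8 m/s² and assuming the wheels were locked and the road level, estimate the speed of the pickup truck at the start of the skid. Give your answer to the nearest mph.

Initial speed ≈ 33 mph

Deceleration a = μg = 0.39 × 9.8 = 3.822 m/s².
v = √(2a·d) = √(2 × 3.822 × 28.9) = √220.912 = 14.8631 m/s.
= 14.8631 ÷ 0.44704 = 33.248 mph.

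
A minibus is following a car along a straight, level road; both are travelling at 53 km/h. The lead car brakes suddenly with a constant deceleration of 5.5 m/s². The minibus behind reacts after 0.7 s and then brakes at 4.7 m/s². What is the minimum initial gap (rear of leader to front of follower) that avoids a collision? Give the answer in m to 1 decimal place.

53 km/h ÷ 3.6 = 14.7222 m/s.
Leader travels v²/(2a_L) = 216.743 / 11.000 = 19.704 m before stopping.
Follower covers v·t_r = 14.7222 × 0.7 = 10.306 m while reacting, then v²/(2a_F) = 216.743 / 9.400 = 23.058 m while braking, for a total of 10.306 + 23.058 = 33.364 m.
Since a_F ≤ a_L and the follower starts braking later, the follower is never slower than the leader, so the closest approach is when both have stopped.
Minimum gap = 33.364 − 19.704 = 13.660 m.

Minimum gap ≈ 13.7 m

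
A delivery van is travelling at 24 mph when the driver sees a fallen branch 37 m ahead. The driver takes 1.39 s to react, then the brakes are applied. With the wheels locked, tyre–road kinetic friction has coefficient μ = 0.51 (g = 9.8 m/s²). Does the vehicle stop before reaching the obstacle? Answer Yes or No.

Yes

24 mph × 0.44704 = 10.7290 m/s.
a = μg = 0.51 × 9.8 = 4.998 m/s².
Reaction distance = 10.7290 × 1.39 = 14.913 m.
Braking distance = v²/(2a) = 115.111 / 9.996 = 11.516 m.
Total stopping distance = 14.913 + 11.516 = 26.429 m, vs 37 m available — it stops with 37 − 26.429 = 10.571 m to spare.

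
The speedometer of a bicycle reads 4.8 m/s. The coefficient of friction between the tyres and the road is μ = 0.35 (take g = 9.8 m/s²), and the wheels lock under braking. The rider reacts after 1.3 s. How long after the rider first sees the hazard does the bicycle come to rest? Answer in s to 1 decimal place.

Total time ≈ 2.7 s

a = μg = 0.35 × 9.8 = 3.430 m/s².
Braking time = v/a = 4.8000 / 3.430 = 1.399 s.
Total = 1.3 + 1.399 = 2.699 s.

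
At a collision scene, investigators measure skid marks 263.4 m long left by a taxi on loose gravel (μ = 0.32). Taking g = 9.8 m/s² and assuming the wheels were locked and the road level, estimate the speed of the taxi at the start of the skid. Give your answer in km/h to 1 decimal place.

Deceleration a = μg = 0.32 × 9.8 = 3.136 m/s².
v = √(2a·d) = √(2 × 3.136 × 263.4) = √1652.045 = 40.6454 m/s.
= 40.6454 × 3.6 = 146.323 km/h.

Initial speed ≈ 146.3 km/h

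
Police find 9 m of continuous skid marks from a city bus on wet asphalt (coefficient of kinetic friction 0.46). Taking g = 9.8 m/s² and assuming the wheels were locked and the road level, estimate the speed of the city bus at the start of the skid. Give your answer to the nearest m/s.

Deceleration a = μg = 0.46 × 9.8 = 4.508 m/s².
v = √(2a·d) = √(2 × 4.508 × 9) = √81.144 = 9.0080 m/s.

Initial speed ≈ 9 m/s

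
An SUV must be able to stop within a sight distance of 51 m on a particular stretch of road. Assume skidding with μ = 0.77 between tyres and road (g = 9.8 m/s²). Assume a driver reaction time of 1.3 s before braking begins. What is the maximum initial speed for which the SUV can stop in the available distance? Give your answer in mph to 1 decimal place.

a = μg = 0.77 × 9.8 = 7.546 m/s².
Stopping distance: v·t_r + v²/(2a) = 51 with t_r = 1.3 s and a = 7.546 m/s².
So v² + 19.620 v − 769.69 = 0.
Positive root: v = −a·t_r + √((a·t_r)² + 2a·d) = −9.810 + √(96.236 + 769.69) = 19.6166 m/s.
19.6166 m/s ÷ 0.44704 = 43.881 mph.

Maximum speed ≈ 43.9 mph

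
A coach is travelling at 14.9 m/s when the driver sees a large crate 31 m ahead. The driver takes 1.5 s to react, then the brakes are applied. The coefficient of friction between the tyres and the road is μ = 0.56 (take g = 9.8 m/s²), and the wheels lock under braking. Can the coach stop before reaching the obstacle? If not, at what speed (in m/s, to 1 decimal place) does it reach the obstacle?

a = μg = 0.56 × 9.8 = 5.488 m/s².
Reaction distance = 14.9000 × 1.5 = 22.350 m.
Braking distance needed to stop: v²/(2a) = 222.010 / 10.976 = 20.227 m, so total needed = 22.350 + 20.227 = 42.577 m > 31 m — it cannot stop.
Distance remaining when braking begins: 31 − 22.350 = 8.650 m.
v² = v₀² − 2a·d = 222.010 − 2 × 5.488 × 8.650 = 127.068 m²/s².
v = √127.068 = 11.272 m/s.

No — it strikes the obstacle at 11.3 m/s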